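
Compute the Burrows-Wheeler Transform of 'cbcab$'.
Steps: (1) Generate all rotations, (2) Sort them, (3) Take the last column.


Rotations (sorted):
  0: $cbcab -> last char: b
  1: ab$cbc -> last char: c
  2: b$cbca -> last char: a
  3: bcab$c -> last char: c
  4: cab$cb -> last char: b
  5: cbcab$ -> last char: $


BWT = bcacb$


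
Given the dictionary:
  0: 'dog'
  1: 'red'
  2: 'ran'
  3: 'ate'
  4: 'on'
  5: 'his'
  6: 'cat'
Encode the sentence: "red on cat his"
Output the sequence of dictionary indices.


Look up each word in the dictionary:
  'red' -> 1
  'on' -> 4
  'cat' -> 6
  'his' -> 5

Encoded: [1, 4, 6, 5]


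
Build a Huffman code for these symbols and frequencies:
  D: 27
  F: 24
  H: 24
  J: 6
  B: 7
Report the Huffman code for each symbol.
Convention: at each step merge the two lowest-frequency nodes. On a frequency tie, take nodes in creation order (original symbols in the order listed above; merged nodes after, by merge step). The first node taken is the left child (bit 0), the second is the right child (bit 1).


Huffman tree construction:
Step 1: Merge J(6) + B(7) = 13
Step 2: Merge (J+B)(13) + F(24) = 37
Step 3: Merge H(24) + D(27) = 51
Step 4: Merge ((J+B)+F)(37) + (H+D)(51) = 88
Read each symbol's code off the tree from the root (left child = 0, right child = 1).

Codes:
  D: 11 (length 2)
  F: 01 (length 2)
  H: 10 (length 2)
  J: 000 (length 3)
  B: 001 (length 3)
Average code length: 189/88 = 2.1477 bits/symbol


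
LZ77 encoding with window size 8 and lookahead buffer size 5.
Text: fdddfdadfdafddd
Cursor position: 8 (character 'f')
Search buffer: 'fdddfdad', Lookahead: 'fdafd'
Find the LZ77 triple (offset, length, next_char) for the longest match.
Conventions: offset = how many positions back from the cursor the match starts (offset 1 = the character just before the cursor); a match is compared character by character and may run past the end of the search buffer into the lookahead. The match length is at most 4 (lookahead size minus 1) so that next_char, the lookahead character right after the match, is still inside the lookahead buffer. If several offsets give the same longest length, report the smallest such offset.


Try each offset into the search buffer:
  offset=1 (pos 7, char 'd'): match length 0
  offset=2 (pos 6, char 'a'): match length 0
  offset=3 (pos 5, char 'd'): match length 0
  offset=4 (pos 4, char 'f'): match length 3
  offset=5 (pos 3, char 'd'): match length 0
  offset=6 (pos 2, char 'd'): match length 0
  offset=7 (pos 1, char 'd'): match length 0
  offset=8 (pos 0, char 'f'): match length 2
Longest match has length 3 at offset 4.
next_char = character at position 8 + 3 = 11 -> 'f'

Best match: offset=4, length=3 (matching 'fda' starting at position 4)
LZ77 triple: (4, 3, 'f')


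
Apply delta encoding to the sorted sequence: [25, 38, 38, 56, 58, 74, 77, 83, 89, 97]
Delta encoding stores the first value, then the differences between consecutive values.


First value: 25
Deltas:
  38 - 25 = 13
  38 - 38 = 0
  56 - 38 = 18
  58 - 56 = 2
  74 - 58 = 16
  77 - 74 = 3
  83 - 77 = 6
  89 - 83 = 6
  97 - 89 = 8


Delta encoded: [25, 13, 0, 18, 2, 16, 3, 6, 6, 8]


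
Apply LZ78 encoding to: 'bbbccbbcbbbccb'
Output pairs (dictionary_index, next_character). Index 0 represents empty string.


LZ78 encoding steps:
Dictionary: {0: ''}
Step 1: w='' (idx 0), next='b' -> output (0, 'b'), add 'b' as idx 1
Step 2: w='b' (idx 1), next='b' -> output (1, 'b'), add 'bb' as idx 2
Step 3: w='' (idx 0), next='c' -> output (0, 'c'), add 'c' as idx 3
Step 4: w='c' (idx 3), next='b' -> output (3, 'b'), add 'cb' as idx 4
Step 5: w='b' (idx 1), next='c' -> output (1, 'c'), add 'bc' as idx 5
Step 6: w='bb' (idx 2), next='b' -> output (2, 'b'), add 'bbb' as idx 6
Step 7: w='c' (idx 3), next='c' -> output (3, 'c'), add 'cc' as idx 7
Step 8: w='b' (idx 1), end of input -> output (1, '')


Encoded: [(0, 'b'), (1, 'b'), (0, 'c'), (3, 'b'), (1, 'c'), (2, 'b'), (3, 'c'), (1, '')]


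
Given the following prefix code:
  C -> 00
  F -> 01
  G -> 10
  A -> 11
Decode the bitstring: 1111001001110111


Decoding step by step:
Bits 11 -> A
Bits 11 -> A
Bits 00 -> C
Bits 10 -> G
Bits 01 -> F
Bits 11 -> A
Bits 01 -> F
Bits 11 -> A


Decoded message: AACGFAFA


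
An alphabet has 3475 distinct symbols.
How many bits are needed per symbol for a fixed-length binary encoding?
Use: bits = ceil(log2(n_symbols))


log2(3475) = 11.7628
Bracket: 2^11 = 2048 < 3475 <= 2^12 = 4096
So ceil(log2(3475)) = 12

bits = ceil(log2(3475)) = ceil(11.7628) = 12 bits


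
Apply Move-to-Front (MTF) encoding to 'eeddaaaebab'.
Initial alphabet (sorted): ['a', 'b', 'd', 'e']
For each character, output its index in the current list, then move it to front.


MTF encoding:
'e': index 3 in ['a', 'b', 'd', 'e'] -> ['e', 'a', 'b', 'd']
'e': index 0 in ['e', 'a', 'b', 'd'] -> ['e', 'a', 'b', 'd']
'd': index 3 in ['e', 'a', 'b', 'd'] -> ['d', 'e', 'a', 'b']
'd': index 0 in ['d', 'e', 'a', 'b'] -> ['d', 'e', 'a', 'b']
'a': index 2 in ['d', 'e', 'a', 'b'] -> ['a', 'd', 'e', 'b']
'a': index 0 in ['a', 'd', 'e', 'b'] -> ['a', 'd', 'e', 'b']
'a': index 0 in ['a', 'd', 'e', 'b'] -> ['a', 'd', 'e', 'b']
'e': index 2 in ['a', 'd', 'e', 'b'] -> ['e', 'a', 'd', 'b']
'b': index 3 in ['e', 'a', 'd', 'b'] -> ['b', 'e', 'a', 'd']
'a': index 2 in ['b', 'e', 'a', 'd'] -> ['a', 'b', 'e', 'd']
'b': index 1 in ['a', 'b', 'e', 'd'] -> ['b', 'a', 'e', 'd']


Output: [3, 0, 3, 0, 2, 0, 0, 2, 3, 2, 1]


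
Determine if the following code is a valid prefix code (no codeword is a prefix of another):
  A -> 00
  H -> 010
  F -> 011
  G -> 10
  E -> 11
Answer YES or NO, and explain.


Checking each pair (does one codeword prefix another?):
  A='00' vs H='010': no prefix
  A='00' vs F='011': no prefix
  A='00' vs G='10': no prefix
  A='00' vs E='11': no prefix
  H='010' vs A='00': no prefix
  H='010' vs F='011': no prefix
  H='010' vs G='10': no prefix
  H='010' vs E='11': no prefix
  F='011' vs A='00': no prefix
  F='011' vs H='010': no prefix
  F='011' vs G='10': no prefix
  F='011' vs E='11': no prefix
  G='10' vs A='00': no prefix
  G='10' vs H='010': no prefix
  G='10' vs F='011': no prefix
  G='10' vs E='11': no prefix
  E='11' vs A='00': no prefix
  E='11' vs H='010': no prefix
  E='11' vs F='011': no prefix
  E='11' vs G='10': no prefix
No violation found over all pairs.

YES -- this is a valid prefix code. No codeword is a prefix of any other codeword.


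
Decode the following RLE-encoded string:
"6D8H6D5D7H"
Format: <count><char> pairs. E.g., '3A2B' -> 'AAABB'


Expanding each <count><char> pair:
  6D -> 'DDDDDD'
  8H -> 'HHHHHHHH'
  6D -> 'DDDDDD'
  5D -> 'DDDDD'
  7H -> 'HHHHHHH'

Decoded = DDDDDDHHHHHHHHDDDDDDDDDDDHHHHHHH


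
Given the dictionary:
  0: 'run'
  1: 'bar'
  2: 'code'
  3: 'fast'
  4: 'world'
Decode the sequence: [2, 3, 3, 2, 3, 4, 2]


Look up each index in the dictionary:
  2 -> 'code'
  3 -> 'fast'
  3 -> 'fast'
  2 -> 'code'
  3 -> 'fast'
  4 -> 'world'
  2 -> 'code'

Decoded: "code fast fast code fast world code"


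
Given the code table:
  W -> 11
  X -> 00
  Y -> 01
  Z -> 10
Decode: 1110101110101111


Decoding:
11 -> W
10 -> Z
10 -> Z
11 -> W
10 -> Z
10 -> Z
11 -> W
11 -> W


Result: WZZWZZWW


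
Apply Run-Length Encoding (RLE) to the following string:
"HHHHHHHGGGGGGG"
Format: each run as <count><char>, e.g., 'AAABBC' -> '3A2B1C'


Scanning runs left to right:
  i=0: run of 'H' x 7 -> '7H'
  i=7: run of 'G' x 7 -> '7G'

RLE = 7H7G


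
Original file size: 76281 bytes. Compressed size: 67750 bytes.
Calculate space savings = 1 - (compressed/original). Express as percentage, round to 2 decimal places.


ratio = compressed/original = 67750/76281 = 0.888164
savings = 1 - ratio = 1 - 0.888164 = 0.111836
as a percentage: 0.111836 * 100 = 11.18%

Space savings = 1 - 67750/76281 = 11.18%


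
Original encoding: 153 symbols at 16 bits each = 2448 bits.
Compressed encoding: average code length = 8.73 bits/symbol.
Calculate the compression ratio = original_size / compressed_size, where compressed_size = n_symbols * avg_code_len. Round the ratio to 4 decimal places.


original_size = n_symbols * orig_bits = 153 * 16 = 2448 bits
compressed_size = n_symbols * avg_code_len = 153 * 8.73 = 1335.69 bits
ratio = original_size / compressed_size = 2448 / 1335.69 = 1.8328

Compression ratio = 1.8328


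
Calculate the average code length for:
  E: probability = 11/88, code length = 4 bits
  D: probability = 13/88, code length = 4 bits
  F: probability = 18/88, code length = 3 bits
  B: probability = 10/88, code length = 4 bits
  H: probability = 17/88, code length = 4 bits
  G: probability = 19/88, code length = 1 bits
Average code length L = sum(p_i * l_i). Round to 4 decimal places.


Weighted contributions p_i * l_i:
  E: (11/88) * 4 = 44/88
  D: (13/88) * 4 = 52/88
  F: (18/88) * 3 = 54/88
  B: (10/88) * 4 = 40/88
  H: (17/88) * 4 = 68/88
  G: (19/88) * 1 = 19/88
Sum = (44 + 52 + 54 + 40 + 68 + 19)/88 = 277/88

L = 277/88 = 3.1477 bits/symbol


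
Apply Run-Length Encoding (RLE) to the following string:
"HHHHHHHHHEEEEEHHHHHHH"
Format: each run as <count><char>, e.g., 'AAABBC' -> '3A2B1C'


Scanning runs left to right:
  i=0: run of 'H' x 9 -> '9H'
  i=9: run of 'E' x 5 -> '5E'
  i=14: run of 'H' x 7 -> '7H'

RLE = 9H5E7H


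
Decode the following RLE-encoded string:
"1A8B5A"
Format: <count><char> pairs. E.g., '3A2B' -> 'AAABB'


Expanding each <count><char> pair:
  1A -> 'A'
  8B -> 'BBBBBBBB'
  5A -> 'AAAAA'

Decoded = ABBBBBBBBAAAAA


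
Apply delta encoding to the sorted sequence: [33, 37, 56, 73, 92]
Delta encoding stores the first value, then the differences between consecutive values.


First value: 33
Deltas:
  37 - 33 = 4
  56 - 37 = 19
  73 - 56 = 17
  92 - 73 = 19


Delta encoded: [33, 4, 19, 17, 19]


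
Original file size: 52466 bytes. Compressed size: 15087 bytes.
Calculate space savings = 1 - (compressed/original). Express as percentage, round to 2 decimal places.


ratio = compressed/original = 15087/52466 = 0.287558
savings = 1 - ratio = 1 - 0.287558 = 0.712442
as a percentage: 0.712442 * 100 = 71.24%

Space savings = 1 - 15087/52466 = 71.24%


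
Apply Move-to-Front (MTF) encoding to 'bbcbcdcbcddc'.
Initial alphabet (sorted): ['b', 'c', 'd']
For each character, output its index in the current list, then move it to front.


MTF encoding:
'b': index 0 in ['b', 'c', 'd'] -> ['b', 'c', 'd']
'b': index 0 in ['b', 'c', 'd'] -> ['b', 'c', 'd']
'c': index 1 in ['b', 'c', 'd'] -> ['c', 'b', 'd']
'b': index 1 in ['c', 'b', 'd'] -> ['b', 'c', 'd']
'c': index 1 in ['b', 'c', 'd'] -> ['c', 'b', 'd']
'd': index 2 in ['c', 'b', 'd'] -> ['d', 'c', 'b']
'c': index 1 in ['d', 'c', 'b'] -> ['c', 'd', 'b']
'b': index 2 in ['c', 'd', 'b'] -> ['b', 'c', 'd']
'c': index 1 in ['b', 'c', 'd'] -> ['c', 'b', 'd']
'd': index 2 in ['c', 'b', 'd'] -> ['d', 'c', 'b']
'd': index 0 in ['d', 'c', 'b'] -> ['d', 'c', 'b']
'c': index 1 in ['d', 'c', 'b'] -> ['c', 'd', 'b']


Output: [0, 0, 1, 1, 1, 2, 1, 2, 1, 2, 0, 1]


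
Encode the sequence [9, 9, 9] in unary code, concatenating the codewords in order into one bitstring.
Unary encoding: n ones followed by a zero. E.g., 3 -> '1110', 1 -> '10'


Encode each number as n ones followed by a terminating 0:
  9 -> 1111111110 (10 bits)
  9 -> 1111111110 (10 bits)
  9 -> 1111111110 (10 bits)
Total length = 10 + 10 + 10 = 30 bits.

Unary([9, 9, 9]) = 111111111011111111101111111110 (30 bits)


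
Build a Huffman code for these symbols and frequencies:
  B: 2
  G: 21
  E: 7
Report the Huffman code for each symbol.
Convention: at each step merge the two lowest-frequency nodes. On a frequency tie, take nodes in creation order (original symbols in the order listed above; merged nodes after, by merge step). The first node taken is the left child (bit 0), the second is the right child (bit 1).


Huffman tree construction:
Step 1: Merge B(2) + E(7) = 9
Step 2: Merge (B+E)(9) + G(21) = 30
Read each symbol's code off the tree from the root (left child = 0, right child = 1).

Codes:
  B: 00 (length 2)
  G: 1 (length 1)
  E: 01 (length 2)
Average code length: 39/30 = 1.3000 bits/symbol


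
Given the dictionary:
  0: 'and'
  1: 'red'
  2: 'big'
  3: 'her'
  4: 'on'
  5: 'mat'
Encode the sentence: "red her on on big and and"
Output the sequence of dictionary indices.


Look up each word in the dictionary:
  'red' -> 1
  'her' -> 3
  'on' -> 4
  'on' -> 4
  'big' -> 2
  'and' -> 0
  'and' -> 0

Encoded: [1, 3, 4, 4, 2, 0, 0]


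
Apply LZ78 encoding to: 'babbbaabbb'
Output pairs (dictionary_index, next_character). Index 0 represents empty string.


LZ78 encoding steps:
Dictionary: {0: ''}
Step 1: w='' (idx 0), next='b' -> output (0, 'b'), add 'b' as idx 1
Step 2: w='' (idx 0), next='a' -> output (0, 'a'), add 'a' as idx 2
Step 3: w='b' (idx 1), next='b' -> output (1, 'b'), add 'bb' as idx 3
Step 4: w='b' (idx 1), next='a' -> output (1, 'a'), add 'ba' as idx 4
Step 5: w='a' (idx 2), next='b' -> output (2, 'b'), add 'ab' as idx 5
Step 6: w='bb' (idx 3), end of input -> output (3, '')


Encoded: [(0, 'b'), (0, 'a'), (1, 'b'), (1, 'a'), (2, 'b'), (3, '')]


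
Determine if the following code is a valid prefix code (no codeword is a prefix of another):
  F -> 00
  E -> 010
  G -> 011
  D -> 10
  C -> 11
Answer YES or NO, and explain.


Checking each pair (does one codeword prefix another?):
  F='00' vs E='010': no prefix
  F='00' vs G='011': no prefix
  F='00' vs D='10': no prefix
  F='00' vs C='11': no prefix
  E='010' vs F='00': no prefix
  E='010' vs G='011': no prefix
  E='010' vs D='10': no prefix
  E='010' vs C='11': no prefix
  G='011' vs F='00': no prefix
  G='011' vs E='010': no prefix
  G='011' vs D='10': no prefix
  G='011' vs C='11': no prefix
  D='10' vs F='00': no prefix
  D='10' vs E='010': no prefix
  D='10' vs G='011': no prefix
  D='10' vs C='11': no prefix
  C='11' vs F='00': no prefix
  C='11' vs E='010': no prefix
  C='11' vs G='011': no prefix
  C='11' vs D='10': no prefix
No violation found over all pairs.

YES -- this is a valid prefix code. No codeword is a prefix of any other codeword.


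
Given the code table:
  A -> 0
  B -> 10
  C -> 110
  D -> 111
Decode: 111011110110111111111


Decoding:
111 -> D
0 -> A
111 -> D
10 -> B
110 -> C
111 -> D
111 -> D
111 -> D


Result: DADBCDDD


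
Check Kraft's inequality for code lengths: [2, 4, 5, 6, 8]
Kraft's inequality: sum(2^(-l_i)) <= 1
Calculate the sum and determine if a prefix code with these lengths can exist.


Sum = 2^(-2) + 2^(-4) + 2^(-5) + 2^(-6) + 2^(-8)
    = 0.25 + 0.0625 + 0.03125 + 0.015625 + 0.00390625
    = 93/256 = 0.36328125
Since 0.36328125 <= 1, Kraft's inequality IS satisfied.
A prefix code with these lengths CAN exist.

Kraft sum = 0.36328125. Satisfied.


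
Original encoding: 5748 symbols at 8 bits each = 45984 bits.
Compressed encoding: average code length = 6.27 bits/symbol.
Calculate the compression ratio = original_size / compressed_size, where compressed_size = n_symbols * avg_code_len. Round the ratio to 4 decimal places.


original_size = n_symbols * orig_bits = 5748 * 8 = 45984 bits
compressed_size = n_symbols * avg_code_len = 5748 * 6.27 = 36039.96 bits
ratio = original_size / compressed_size = 45984 / 36039.96 = 1.2759

Compression ratio = 1.2759


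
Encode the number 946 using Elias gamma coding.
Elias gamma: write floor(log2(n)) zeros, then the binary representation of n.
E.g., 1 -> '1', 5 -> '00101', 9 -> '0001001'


num_bits = floor(log2(946)) + 1 = 10
leading_zeros = num_bits - 1 = 9
binary(946) = 1110110010

Elias gamma(946) = '000000000' + '1110110010' = 0000000001110110010 (19 bits)


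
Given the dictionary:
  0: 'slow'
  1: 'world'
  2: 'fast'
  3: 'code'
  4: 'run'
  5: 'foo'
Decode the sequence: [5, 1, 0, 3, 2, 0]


Look up each index in the dictionary:
  5 -> 'foo'
  1 -> 'world'
  0 -> 'slow'
  3 -> 'code'
  2 -> 'fast'
  0 -> 'slow'

Decoded: "foo world slow code fast slow"


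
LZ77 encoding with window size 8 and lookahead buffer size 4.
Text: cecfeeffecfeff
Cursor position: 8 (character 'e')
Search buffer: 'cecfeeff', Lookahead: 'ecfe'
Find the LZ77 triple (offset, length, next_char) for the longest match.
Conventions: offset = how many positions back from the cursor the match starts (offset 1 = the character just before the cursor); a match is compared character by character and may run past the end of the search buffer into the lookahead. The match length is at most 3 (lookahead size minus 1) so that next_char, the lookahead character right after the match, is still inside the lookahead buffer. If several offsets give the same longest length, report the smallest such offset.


Try each offset into the search buffer:
  offset=1 (pos 7, char 'f'): match length 0
  offset=2 (pos 6, char 'f'): match length 0
  offset=3 (pos 5, char 'e'): match length 1
  offset=4 (pos 4, char 'e'): match length 1
  offset=5 (pos 3, char 'f'): match length 0
  offset=6 (pos 2, char 'c'): match length 0
  offset=7 (pos 1, char 'e'): match length 3
  offset=8 (pos 0, char 'c'): match length 0
Longest match has length 3 at offset 7.
next_char = character at position 8 + 3 = 11 -> 'e'

Best match: offset=7, length=3 (matching 'ecf' starting at position 1)
LZ77 triple: (7, 3, 'e')


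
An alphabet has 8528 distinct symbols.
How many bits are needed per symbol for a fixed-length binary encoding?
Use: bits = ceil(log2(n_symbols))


log2(8528) = 13.058
Bracket: 2^13 = 8192 < 8528 <= 2^14 = 16384
So ceil(log2(8528)) = 14

bits = ceil(log2(8528)) = ceil(13.058) = 14 bits


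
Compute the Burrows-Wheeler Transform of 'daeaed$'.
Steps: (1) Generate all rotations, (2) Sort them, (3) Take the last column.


Rotations (sorted):
  0: $daeaed -> last char: d
  1: aeaed$d -> last char: d
  2: aed$dae -> last char: e
  3: d$daeae -> last char: e
  4: daeaed$ -> last char: $
  5: eaed$da -> last char: a
  6: ed$daea -> last char: a


BWT = ddee$aa


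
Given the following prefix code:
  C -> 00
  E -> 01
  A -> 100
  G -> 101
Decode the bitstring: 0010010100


Decoding step by step:
Bits 00 -> C
Bits 100 -> A
Bits 101 -> G
Bits 00 -> C


Decoded message: CAGC


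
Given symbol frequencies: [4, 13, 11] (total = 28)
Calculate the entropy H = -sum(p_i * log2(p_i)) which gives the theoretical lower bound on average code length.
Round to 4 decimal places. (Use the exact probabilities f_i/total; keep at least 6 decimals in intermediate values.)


Per-symbol terms -p_i * log2(p_i) with p_i = f_i/28:
  p = 4/28 = 0.142857: log2(p) = -2.807355, -p*log2(p) = 0.401051
  p = 13/28 = 0.464286: log2(p) = -1.106915, -p*log2(p) = 0.513925
  p = 11/28 = 0.392857: log2(p) = -1.347923, -p*log2(p) = 0.529541
H = 0.401051 + 0.513925 + 0.529541 = 1.444517

H = 1.4445 bits/symbol


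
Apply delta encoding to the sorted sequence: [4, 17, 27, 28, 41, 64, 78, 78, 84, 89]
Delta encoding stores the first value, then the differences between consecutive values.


First value: 4
Deltas:
  17 - 4 = 13
  27 - 17 = 10
  28 - 27 = 1
  41 - 28 = 13
  64 - 41 = 23
  78 - 64 = 14
  78 - 78 = 0
  84 - 78 = 6
  89 - 84 = 5


Delta encoded: [4, 13, 10, 1, 13, 23, 14, 0, 6, 5]


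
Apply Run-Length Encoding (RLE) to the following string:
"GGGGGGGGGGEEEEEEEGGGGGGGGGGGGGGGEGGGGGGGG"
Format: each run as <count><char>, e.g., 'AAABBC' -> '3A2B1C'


Scanning runs left to right:
  i=0: run of 'G' x 10 -> '10G'
  i=10: run of 'E' x 7 -> '7E'
  i=17: run of 'G' x 15 -> '15G'
  i=32: run of 'E' x 1 -> '1E'
  i=33: run of 'G' x 8 -> '8G'

RLE = 10G7E15G1E8G


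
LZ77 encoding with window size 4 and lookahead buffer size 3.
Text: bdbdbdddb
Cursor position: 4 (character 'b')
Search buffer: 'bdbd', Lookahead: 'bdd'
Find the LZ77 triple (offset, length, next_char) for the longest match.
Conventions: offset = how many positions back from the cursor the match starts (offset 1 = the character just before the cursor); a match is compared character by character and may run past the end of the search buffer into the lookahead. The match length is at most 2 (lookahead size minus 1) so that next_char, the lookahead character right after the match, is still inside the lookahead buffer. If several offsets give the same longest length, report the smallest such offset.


Try each offset into the search buffer:
  offset=1 (pos 3, char 'd'): match length 0
  offset=2 (pos 2, char 'b'): match length 2
  offset=3 (pos 1, char 'd'): match length 0
  offset=4 (pos 0, char 'b'): match length 2
Longest match has length 2, found at offsets 2, 4; take the smallest, offset 2.
next_char = character at position 4 + 2 = 6 -> 'd'

Best match: offset=2, length=2 (matching 'bd' starting at position 2)
LZ77 triple: (2, 2, 'd')


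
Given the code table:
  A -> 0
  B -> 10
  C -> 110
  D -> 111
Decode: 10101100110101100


Decoding:
10 -> B
10 -> B
110 -> C
0 -> A
110 -> C
10 -> B
110 -> C
0 -> A


Result: BBCACBCA


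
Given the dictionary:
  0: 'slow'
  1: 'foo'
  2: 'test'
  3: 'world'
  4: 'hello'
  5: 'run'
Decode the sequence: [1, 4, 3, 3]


Look up each index in the dictionary:
  1 -> 'foo'
  4 -> 'hello'
  3 -> 'world'
  3 -> 'world'

Decoded: "foo hello world world"


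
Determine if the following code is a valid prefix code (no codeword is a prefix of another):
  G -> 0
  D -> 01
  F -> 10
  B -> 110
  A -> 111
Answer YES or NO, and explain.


Checking each pair (does one codeword prefix another?):
  G='0' vs D='01': prefix -- VIOLATION

NO -- this is NOT a valid prefix code. G (0) is a prefix of D (01).


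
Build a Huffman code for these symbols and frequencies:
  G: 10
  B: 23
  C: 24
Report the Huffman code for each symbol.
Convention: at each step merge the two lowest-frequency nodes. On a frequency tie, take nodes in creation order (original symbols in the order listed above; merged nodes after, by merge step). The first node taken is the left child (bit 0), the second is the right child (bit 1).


Huffman tree construction:
Step 1: Merge G(10) + B(23) = 33
Step 2: Merge C(24) + (G+B)(33) = 57
Read each symbol's code off the tree from the root (left child = 0, right child = 1).

Codes:
  G: 10 (length 2)
  B: 11 (length 2)
  C: 0 (length 1)
Average code length: 90/57 = 1.5789 bits/symbol


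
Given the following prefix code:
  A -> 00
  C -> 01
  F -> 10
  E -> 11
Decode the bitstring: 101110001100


Decoding step by step:
Bits 10 -> F
Bits 11 -> E
Bits 10 -> F
Bits 00 -> A
Bits 11 -> E
Bits 00 -> A


Decoded message: FEFAEA


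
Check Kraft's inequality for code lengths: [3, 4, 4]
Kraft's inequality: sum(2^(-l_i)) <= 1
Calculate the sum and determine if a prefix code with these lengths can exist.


Sum = 2^(-3) + 2^(-4) + 2^(-4)
    = 0.125 + 0.0625 + 0.0625
    = 4/16 = 0.25
Since 0.25 <= 1, Kraft's inequality IS satisfied.
A prefix code with these lengths CAN exist.

Kraft sum = 0.25. Satisfied.


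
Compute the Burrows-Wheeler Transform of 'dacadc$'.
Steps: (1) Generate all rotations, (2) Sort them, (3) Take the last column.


Rotations (sorted):
  0: $dacadc -> last char: c
  1: acadc$d -> last char: d
  2: adc$dac -> last char: c
  3: c$dacad -> last char: d
  4: cadc$da -> last char: a
  5: dacadc$ -> last char: $
  6: dc$daca -> last char: a


BWT = cdcda$a


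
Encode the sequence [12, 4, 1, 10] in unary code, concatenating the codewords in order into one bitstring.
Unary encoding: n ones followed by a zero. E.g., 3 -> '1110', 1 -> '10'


Encode each number as n ones followed by a terminating 0:
  12 -> 1111111111110 (13 bits)
  4 -> 11110 (5 bits)
  1 -> 10 (2 bits)
  10 -> 11111111110 (11 bits)
Total length = 13 + 5 + 2 + 11 = 31 bits.

Unary([12, 4, 1, 10]) = 1111111111110111101011111111110 (31 bits)


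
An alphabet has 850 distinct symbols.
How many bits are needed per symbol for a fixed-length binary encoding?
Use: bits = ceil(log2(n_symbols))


log2(850) = 9.7313
Bracket: 2^9 = 512 < 850 <= 2^10 = 1024
So ceil(log2(850)) = 10

bits = ceil(log2(850)) = ceil(9.7313) = 10 bits


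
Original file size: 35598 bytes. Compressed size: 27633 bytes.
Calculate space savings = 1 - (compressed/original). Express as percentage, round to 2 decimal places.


ratio = compressed/original = 27633/35598 = 0.776251
savings = 1 - ratio = 1 - 0.776251 = 0.223749
as a percentage: 0.223749 * 100 = 22.37%

Space savings = 1 - 27633/35598 = 22.37%


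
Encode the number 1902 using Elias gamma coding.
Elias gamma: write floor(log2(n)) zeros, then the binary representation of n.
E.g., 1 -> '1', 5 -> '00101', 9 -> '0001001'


num_bits = floor(log2(1902)) + 1 = 11
leading_zeros = num_bits - 1 = 10
binary(1902) = 11101101110

Elias gamma(1902) = '0000000000' + '11101101110' = 000000000011101101110 (21 bits)


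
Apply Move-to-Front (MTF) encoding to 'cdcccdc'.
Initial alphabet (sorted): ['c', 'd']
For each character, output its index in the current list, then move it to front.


MTF encoding:
'c': index 0 in ['c', 'd'] -> ['c', 'd']
'd': index 1 in ['c', 'd'] -> ['d', 'c']
'c': index 1 in ['d', 'c'] -> ['c', 'd']
'c': index 0 in ['c', 'd'] -> ['c', 'd']
'c': index 0 in ['c', 'd'] -> ['c', 'd']
'd': index 1 in ['c', 'd'] -> ['d', 'c']
'c': index 1 in ['d', 'c'] -> ['c', 'd']


Output: [0, 1, 1, 0, 0, 1, 1]


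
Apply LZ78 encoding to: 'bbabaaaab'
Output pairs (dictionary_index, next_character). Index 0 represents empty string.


LZ78 encoding steps:
Dictionary: {0: ''}
Step 1: w='' (idx 0), next='b' -> output (0, 'b'), add 'b' as idx 1
Step 2: w='b' (idx 1), next='a' -> output (1, 'a'), add 'ba' as idx 2
Step 3: w='ba' (idx 2), next='a' -> output (2, 'a'), add 'baa' as idx 3
Step 4: w='' (idx 0), next='a' -> output (0, 'a'), add 'a' as idx 4
Step 5: w='a' (idx 4), next='b' -> output (4, 'b'), add 'ab' as idx 5


Encoded: [(0, 'b'), (1, 'a'), (2, 'a'), (0, 'a'), (4, 'b')]


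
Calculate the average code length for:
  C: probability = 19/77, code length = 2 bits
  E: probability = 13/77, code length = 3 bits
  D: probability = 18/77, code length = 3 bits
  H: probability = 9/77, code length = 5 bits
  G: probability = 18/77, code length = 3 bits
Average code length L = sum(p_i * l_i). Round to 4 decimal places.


Weighted contributions p_i * l_i:
  C: (19/77) * 2 = 38/77
  E: (13/77) * 3 = 39/77
  D: (18/77) * 3 = 54/77
  H: (9/77) * 5 = 45/77
  G: (18/77) * 3 = 54/77
Sum = (38 + 39 + 54 + 45 + 54)/77 = 230/77

L = 230/77 = 2.9870 bits/symbol


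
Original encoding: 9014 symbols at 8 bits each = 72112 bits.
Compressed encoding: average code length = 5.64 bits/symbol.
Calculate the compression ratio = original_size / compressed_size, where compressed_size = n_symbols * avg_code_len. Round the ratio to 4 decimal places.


original_size = n_symbols * orig_bits = 9014 * 8 = 72112 bits
compressed_size = n_symbols * avg_code_len = 9014 * 5.64 = 50838.96 bits
ratio = original_size / compressed_size = 72112 / 50838.96 = 1.4184

Compression ratio = 1.4184


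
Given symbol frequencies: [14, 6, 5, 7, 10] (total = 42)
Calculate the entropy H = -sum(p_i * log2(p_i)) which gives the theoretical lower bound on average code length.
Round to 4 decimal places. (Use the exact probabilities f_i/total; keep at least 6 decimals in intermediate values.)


Per-symbol terms -p_i * log2(p_i) with p_i = f_i/42:
  p = 14/42 = 0.333333: log2(p) = -1.584963, -p*log2(p) = 0.528321
  p = 6/42 = 0.142857: log2(p) = -2.807355, -p*log2(p) = 0.401051
  p = 5/42 = 0.119048: log2(p) = -3.070389, -p*log2(p) = 0.365523
  p = 7/42 = 0.166667: log2(p) = -2.584963, -p*log2(p) = 0.430827
  p = 10/42 = 0.238095: log2(p) = -2.070389, -p*log2(p) = 0.492950
H = 0.528321 + 0.401051 + 0.365523 + 0.430827 + 0.492950 = 2.218672

H = 2.2187 bits/symbol


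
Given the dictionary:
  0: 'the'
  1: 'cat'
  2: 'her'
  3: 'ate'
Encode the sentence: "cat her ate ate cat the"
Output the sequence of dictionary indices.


Look up each word in the dictionary:
  'cat' -> 1
  'her' -> 2
  'ate' -> 3
  'ate' -> 3
  'cat' -> 1
  'the' -> 0

Encoded: [1, 2, 3, 3, 1, 0]


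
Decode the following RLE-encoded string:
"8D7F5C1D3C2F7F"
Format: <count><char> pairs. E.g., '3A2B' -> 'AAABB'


Expanding each <count><char> pair:
  8D -> 'DDDDDDDD'
  7F -> 'FFFFFFF'
  5C -> 'CCCCC'
  1D -> 'D'
  3C -> 'CCC'
  2F -> 'FF'
  7F -> 'FFFFFFF'

Decoded = DDDDDDDDFFFFFFFCCCCCDCCCFFFFFFFFF


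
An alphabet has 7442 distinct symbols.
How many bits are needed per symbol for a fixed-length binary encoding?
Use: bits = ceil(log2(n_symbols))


log2(7442) = 12.8615
Bracket: 2^12 = 4096 < 7442 <= 2^13 = 8192
So ceil(log2(7442)) = 13

bits = ceil(log2(7442)) = ceil(12.8615) = 13 bits


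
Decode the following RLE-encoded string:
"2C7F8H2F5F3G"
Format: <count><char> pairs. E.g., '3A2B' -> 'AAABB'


Expanding each <count><char> pair:
  2C -> 'CC'
  7F -> 'FFFFFFF'
  8H -> 'HHHHHHHH'
  2F -> 'FF'
  5F -> 'FFFFF'
  3G -> 'GGG'

Decoded = CCFFFFFFFHHHHHHHHFFFFFFFGGG


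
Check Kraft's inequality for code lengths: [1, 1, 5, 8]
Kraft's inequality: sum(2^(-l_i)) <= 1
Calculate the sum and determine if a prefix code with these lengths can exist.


Sum = 2^(-1) + 2^(-1) + 2^(-5) + 2^(-8)
    = 0.5 + 0.5 + 0.03125 + 0.00390625
    = 265/256 = 1.03515625
Since 1.03515625 > 1, Kraft's inequality is NOT satisfied.
A prefix code with these lengths CANNOT exist.

Kraft sum = 1.03515625. Not satisfied.


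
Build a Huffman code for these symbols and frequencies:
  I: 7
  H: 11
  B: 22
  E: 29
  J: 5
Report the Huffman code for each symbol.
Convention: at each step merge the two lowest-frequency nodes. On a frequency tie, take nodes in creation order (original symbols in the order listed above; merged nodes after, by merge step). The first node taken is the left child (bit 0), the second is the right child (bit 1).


Huffman tree construction:
Step 1: Merge J(5) + I(7) = 12
Step 2: Merge H(11) + (J+I)(12) = 23
Step 3: Merge B(22) + (H+(J+I))(23) = 45
Step 4: Merge E(29) + (B+(H+(J+I)))(45) = 74
Read each symbol's code off the tree from the root (left child = 0, right child = 1).

Codes:
  I: 1111 (length 4)
  H: 110 (length 3)
  B: 10 (length 2)
  E: 0 (length 1)
  J: 1110 (length 4)
Average code length: 154/74 = 2.0811 bits/symbol


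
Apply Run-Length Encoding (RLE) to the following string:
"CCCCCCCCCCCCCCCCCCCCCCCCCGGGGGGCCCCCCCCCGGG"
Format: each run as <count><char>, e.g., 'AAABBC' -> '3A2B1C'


Scanning runs left to right:
  i=0: run of 'C' x 25 -> '25C'
  i=25: run of 'G' x 6 -> '6G'
  i=31: run of 'C' x 9 -> '9C'
  i=40: run of 'G' x 3 -> '3G'

RLE = 25C6G9C3G


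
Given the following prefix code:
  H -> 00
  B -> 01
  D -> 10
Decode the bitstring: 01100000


Decoding step by step:
Bits 01 -> B
Bits 10 -> D
Bits 00 -> H
Bits 00 -> H


Decoded message: BDHH


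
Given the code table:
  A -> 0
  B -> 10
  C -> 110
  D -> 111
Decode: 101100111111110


Decoding:
10 -> B
110 -> C
0 -> A
111 -> D
111 -> D
110 -> C


Result: BCADDC


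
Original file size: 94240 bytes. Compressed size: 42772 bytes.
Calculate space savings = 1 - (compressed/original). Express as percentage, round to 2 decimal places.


ratio = compressed/original = 42772/94240 = 0.453862
savings = 1 - ratio = 1 - 0.453862 = 0.546138
as a percentage: 0.546138 * 100 = 54.61%

Space savings = 1 - 42772/94240 = 54.61%


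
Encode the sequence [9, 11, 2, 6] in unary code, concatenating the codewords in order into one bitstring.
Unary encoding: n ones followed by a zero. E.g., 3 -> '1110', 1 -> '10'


Encode each number as n ones followed by a terminating 0:
  9 -> 1111111110 (10 bits)
  11 -> 111111111110 (12 bits)
  2 -> 110 (3 bits)
  6 -> 1111110 (7 bits)
Total length = 10 + 12 + 3 + 7 = 32 bits.

Unary([9, 11, 2, 6]) = 11111111101111111111101101111110 (32 bits)


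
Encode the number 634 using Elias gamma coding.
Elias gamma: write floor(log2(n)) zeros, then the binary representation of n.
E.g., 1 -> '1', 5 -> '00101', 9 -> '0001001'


num_bits = floor(log2(634)) + 1 = 10
leading_zeros = num_bits - 1 = 9
binary(634) = 1001111010

Elias gamma(634) = '000000000' + '1001111010' = 0000000001001111010 (19 bits)


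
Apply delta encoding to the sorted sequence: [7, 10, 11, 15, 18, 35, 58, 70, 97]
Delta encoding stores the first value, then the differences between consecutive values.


First value: 7
Deltas:
  10 - 7 = 3
  11 - 10 = 1
  15 - 11 = 4
  18 - 15 = 3
  35 - 18 = 17
  58 - 35 = 23
  70 - 58 = 12
  97 - 70 = 27


Delta encoded: [7, 3, 1, 4, 3, 17, 23, 12, 27]


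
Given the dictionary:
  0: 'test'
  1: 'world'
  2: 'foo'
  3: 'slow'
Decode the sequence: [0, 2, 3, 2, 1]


Look up each index in the dictionary:
  0 -> 'test'
  2 -> 'foo'
  3 -> 'slow'
  2 -> 'foo'
  1 -> 'world'

Decoded: "test foo slow foo world"


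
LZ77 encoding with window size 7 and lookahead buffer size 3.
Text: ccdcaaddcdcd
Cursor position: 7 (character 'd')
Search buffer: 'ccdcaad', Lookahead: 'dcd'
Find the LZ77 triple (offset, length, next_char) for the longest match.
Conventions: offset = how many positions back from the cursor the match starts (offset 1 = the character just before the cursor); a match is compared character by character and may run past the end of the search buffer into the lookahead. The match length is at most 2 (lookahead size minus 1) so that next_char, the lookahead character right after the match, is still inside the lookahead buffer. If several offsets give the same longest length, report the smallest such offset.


Try each offset into the search buffer:
  offset=1 (pos 6, char 'd'): match length 1
  offset=2 (pos 5, char 'a'): match length 0
  offset=3 (pos 4, char 'a'): match length 0
  offset=4 (pos 3, char 'c'): match length 0
  offset=5 (pos 2, char 'd'): match length 2
  offset=6 (pos 1, char 'c'): match length 0
  offset=7 (pos 0, char 'c'): match length 0
Longest match has length 2 at offset 5.
next_char = character at position 7 + 2 = 9 -> 'd'

Best match: offset=5, length=2 (matching 'dc' starting at position 2)
LZ77 triple: (5, 2, 'd')


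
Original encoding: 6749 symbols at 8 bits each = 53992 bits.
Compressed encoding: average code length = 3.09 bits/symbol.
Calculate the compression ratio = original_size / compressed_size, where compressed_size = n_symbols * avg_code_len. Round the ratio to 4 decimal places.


original_size = n_symbols * orig_bits = 6749 * 8 = 53992 bits
compressed_size = n_symbols * avg_code_len = 6749 * 3.09 = 20854.41 bits
ratio = original_size / compressed_size = 53992 / 20854.41 = 2.589

Compression ratio = 2.589


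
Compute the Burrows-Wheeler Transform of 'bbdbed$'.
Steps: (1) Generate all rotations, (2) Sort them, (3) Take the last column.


Rotations (sorted):
  0: $bbdbed -> last char: d
  1: bbdbed$ -> last char: $
  2: bdbed$b -> last char: b
  3: bed$bbd -> last char: d
  4: d$bbdbe -> last char: e
  5: dbed$bb -> last char: b
  6: ed$bbdb -> last char: b


BWT = d$bdebb


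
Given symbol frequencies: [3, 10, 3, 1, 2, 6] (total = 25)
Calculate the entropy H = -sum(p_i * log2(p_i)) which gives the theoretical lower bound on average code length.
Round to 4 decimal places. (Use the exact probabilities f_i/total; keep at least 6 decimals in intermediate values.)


Per-symbol terms -p_i * log2(p_i) with p_i = f_i/25:
  p = 3/25 = 0.120000: log2(p) = -3.058894, -p*log2(p) = 0.367067
  p = 10/25 = 0.400000: log2(p) = -1.321928, -p*log2(p) = 0.528771
  p = 3/25 = 0.120000: log2(p) = -3.058894, -p*log2(p) = 0.367067
  p = 1/25 = 0.040000: log2(p) = -4.643856, -p*log2(p) = 0.185754
  p = 2/25 = 0.080000: log2(p) = -3.643856, -p*log2(p) = 0.291508
  p = 6/25 = 0.240000: log2(p) = -2.058894, -p*log2(p) = 0.494134
H = 0.367067 + 0.528771 + 0.367067 + 0.185754 + 0.291508 + 0.494134 = 2.234301

H = 2.2343 bits/symbol


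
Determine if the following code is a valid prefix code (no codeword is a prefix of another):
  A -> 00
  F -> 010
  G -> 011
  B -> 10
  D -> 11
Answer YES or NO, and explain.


Checking each pair (does one codeword prefix another?):
  A='00' vs F='010': no prefix
  A='00' vs G='011': no prefix
  A='00' vs B='10': no prefix
  A='00' vs D='11': no prefix
  F='010' vs A='00': no prefix
  F='010' vs G='011': no prefix
  F='010' vs B='10': no prefix
  F='010' vs D='11': no prefix
  G='011' vs A='00': no prefix
  G='011' vs F='010': no prefix
  G='011' vs B='10': no prefix
  G='011' vs D='11': no prefix
  B='10' vs A='00': no prefix
  B='10' vs F='010': no prefix
  B='10' vs G='011': no prefix
  B='10' vs D='11': no prefix
  D='11' vs A='00': no prefix
  D='11' vs F='010': no prefix
  D='11' vs G='011': no prefix
  D='11' vs B='10': no prefix
No violation found over all pairs.

YES -- this is a valid prefix code. No codeword is a prefix of any other codeword.


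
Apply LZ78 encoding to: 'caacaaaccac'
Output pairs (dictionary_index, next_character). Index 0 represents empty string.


LZ78 encoding steps:
Dictionary: {0: ''}
Step 1: w='' (idx 0), next='c' -> output (0, 'c'), add 'c' as idx 1
Step 2: w='' (idx 0), next='a' -> output (0, 'a'), add 'a' as idx 2
Step 3: w='a' (idx 2), next='c' -> output (2, 'c'), add 'ac' as idx 3
Step 4: w='a' (idx 2), next='a' -> output (2, 'a'), add 'aa' as idx 4
Step 5: w='ac' (idx 3), next='c' -> output (3, 'c'), add 'acc' as idx 5
Step 6: w='ac' (idx 3), end of input -> output (3, '')


Encoded: [(0, 'c'), (0, 'a'), (2, 'c'), (2, 'a'), (3, 'c'), (3, '')]


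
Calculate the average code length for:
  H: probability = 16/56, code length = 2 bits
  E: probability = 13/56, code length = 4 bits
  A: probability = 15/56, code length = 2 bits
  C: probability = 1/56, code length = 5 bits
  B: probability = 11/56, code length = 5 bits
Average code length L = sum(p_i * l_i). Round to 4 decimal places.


Weighted contributions p_i * l_i:
  H: (16/56) * 2 = 32/56
  E: (13/56) * 4 = 52/56
  A: (15/56) * 2 = 30/56
  C: (1/56) * 5 = 5/56
  B: (11/56) * 5 = 55/56
Sum = (32 + 52 + 30 + 5 + 55)/56 = 174/56

L = 174/56 = 3.1071 bits/symbol


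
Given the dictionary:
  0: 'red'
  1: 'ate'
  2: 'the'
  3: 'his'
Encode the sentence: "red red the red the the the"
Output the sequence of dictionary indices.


Look up each word in the dictionary:
  'red' -> 0
  'red' -> 0
  'the' -> 2
  'red' -> 0
  'the' -> 2
  'the' -> 2
  'the' -> 2

Encoded: [0, 0, 2, 0, 2, 2, 2]


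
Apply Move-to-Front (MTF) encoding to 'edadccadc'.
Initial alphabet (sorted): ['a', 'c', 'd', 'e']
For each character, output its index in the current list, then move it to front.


MTF encoding:
'e': index 3 in ['a', 'c', 'd', 'e'] -> ['e', 'a', 'c', 'd']
'd': index 3 in ['e', 'a', 'c', 'd'] -> ['d', 'e', 'a', 'c']
'a': index 2 in ['d', 'e', 'a', 'c'] -> ['a', 'd', 'e', 'c']
'd': index 1 in ['a', 'd', 'e', 'c'] -> ['d', 'a', 'e', 'c']
'c': index 3 in ['d', 'a', 'e', 'c'] -> ['c', 'd', 'a', 'e']
'c': index 0 in ['c', 'd', 'a', 'e'] -> ['c', 'd', 'a', 'e']
'a': index 2 in ['c', 'd', 'a', 'e'] -> ['a', 'c', 'd', 'e']
'd': index 2 in ['a', 'c', 'd', 'e'] -> ['d', 'a', 'c', 'e']
'c': index 2 in ['d', 'a', 'c', 'e'] -> ['c', 'd', 'a', 'e']


Output: [3, 3, 2, 1, 3, 0, 2, 2, 2]


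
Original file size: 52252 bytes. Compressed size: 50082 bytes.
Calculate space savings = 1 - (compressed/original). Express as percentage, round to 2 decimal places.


ratio = compressed/original = 50082/52252 = 0.95847
savings = 1 - ratio = 1 - 0.95847 = 0.04153
as a percentage: 0.04153 * 100 = 4.15%

Space savings = 1 - 50082/52252 = 4.15%


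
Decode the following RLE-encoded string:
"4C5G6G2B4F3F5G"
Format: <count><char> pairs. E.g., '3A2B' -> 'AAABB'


Expanding each <count><char> pair:
  4C -> 'CCCC'
  5G -> 'GGGGG'
  6G -> 'GGGGGG'
  2B -> 'BB'
  4F -> 'FFFF'
  3F -> 'FFF'
  5G -> 'GGGGG'

Decoded = CCCCGGGGGGGGGGGBBFFFFFFFGGGGG


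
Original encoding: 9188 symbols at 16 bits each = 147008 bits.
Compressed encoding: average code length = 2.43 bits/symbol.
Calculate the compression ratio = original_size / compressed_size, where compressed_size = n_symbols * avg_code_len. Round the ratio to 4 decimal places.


original_size = n_symbols * orig_bits = 9188 * 16 = 147008 bits
compressed_size = n_symbols * avg_code_len = 9188 * 2.43 = 22326.84 bits
ratio = original_size / compressed_size = 147008 / 22326.84 = 6.5844

Compression ratio = 6.5844
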